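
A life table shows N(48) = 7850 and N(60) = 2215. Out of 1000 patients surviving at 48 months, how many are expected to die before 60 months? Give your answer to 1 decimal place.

717.8

The relevant probability is 1 − 2215/7850 = 0.717834.
Expected number = 1000 × 0.717834 = 717.8.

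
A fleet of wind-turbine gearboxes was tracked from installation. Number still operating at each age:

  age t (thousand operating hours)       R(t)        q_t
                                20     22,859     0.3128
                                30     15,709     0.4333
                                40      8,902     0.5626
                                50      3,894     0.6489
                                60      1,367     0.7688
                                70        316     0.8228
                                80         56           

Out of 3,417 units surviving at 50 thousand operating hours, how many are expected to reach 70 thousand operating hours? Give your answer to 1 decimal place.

277.3

The relevant probability is 316/3,894 = 0.081150.
Expected number = 3,417 × 0.081150 = 277.3.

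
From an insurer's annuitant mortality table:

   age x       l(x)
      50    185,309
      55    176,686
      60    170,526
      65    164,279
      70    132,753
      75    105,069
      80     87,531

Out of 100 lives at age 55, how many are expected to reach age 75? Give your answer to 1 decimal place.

The relevant probability is 105,069/176,686 = 0.594665.
Expected number = 100 × 0.594665 = 59.5.

59.5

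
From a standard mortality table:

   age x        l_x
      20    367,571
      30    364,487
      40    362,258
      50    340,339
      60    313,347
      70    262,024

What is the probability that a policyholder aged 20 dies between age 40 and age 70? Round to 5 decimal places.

We want 20|30q20 = (l_40 − l_70)/l_20.
This is the probability of reaching 40 but not 70, conditional on being alive at 20: (l_40 − l_70) / l_20.
= (362,258 − 262,024) / 367,571 = 100,234 / 367,571 = 0.272693.

0.27269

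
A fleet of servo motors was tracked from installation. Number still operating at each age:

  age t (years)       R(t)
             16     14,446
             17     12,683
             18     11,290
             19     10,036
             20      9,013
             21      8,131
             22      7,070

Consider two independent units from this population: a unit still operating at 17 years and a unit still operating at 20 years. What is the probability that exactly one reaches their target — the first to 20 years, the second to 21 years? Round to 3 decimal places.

p₁ = R(20)/R(17) = 9,013/12,683 = 0.710636; p₂ = R(21)/R(20) = 8,131/9,013 = 0.902141.
P(exactly one) = p₁(1−p₂) + (1−p₁)p₂ = 0.069542 + 0.261047 = 0.330589.

0.331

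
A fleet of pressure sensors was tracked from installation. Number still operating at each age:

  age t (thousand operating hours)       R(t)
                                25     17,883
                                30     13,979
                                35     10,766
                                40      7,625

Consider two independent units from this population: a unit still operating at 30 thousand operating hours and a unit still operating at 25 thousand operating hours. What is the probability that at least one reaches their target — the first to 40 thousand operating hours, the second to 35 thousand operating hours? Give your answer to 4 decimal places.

p₁ = R(40)/R(30) = 7,625/13,979 = 0.545461; p₂ = R(35)/R(25) = 10,766/17,883 = 0.602024.
P(at least one) = 1 − (1−p₁)(1−p₂) = 1 − 0.454539 × 0.397976 = 0.819104.

0.8191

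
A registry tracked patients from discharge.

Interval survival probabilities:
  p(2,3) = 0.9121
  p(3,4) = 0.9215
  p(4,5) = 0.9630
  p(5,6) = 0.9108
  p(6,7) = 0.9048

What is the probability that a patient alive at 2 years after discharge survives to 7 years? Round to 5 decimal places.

Survival from 2 to 7 is the product of surviving each interval: 0.9121 × 0.9215 × 0.9630 × 0.9108 × 0.9048.
= 0.667021.

0.66702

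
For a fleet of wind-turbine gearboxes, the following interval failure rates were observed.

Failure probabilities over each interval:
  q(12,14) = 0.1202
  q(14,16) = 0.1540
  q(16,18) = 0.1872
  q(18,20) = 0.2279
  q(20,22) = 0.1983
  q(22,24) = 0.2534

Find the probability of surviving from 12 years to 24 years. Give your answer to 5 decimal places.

0.27958

Survival from 12 to 24 is the product of surviving each interval: (1 − 0.1202) × (1 − 0.1540) × (1 − 0.1872) × (1 − 0.2279) × (1 − 0.1983) × (1 − 0.2534).
= 0.8798 × 0.8460 × 0.8128 × 0.7721 × 0.8017 × 0.7466 = 0.279583.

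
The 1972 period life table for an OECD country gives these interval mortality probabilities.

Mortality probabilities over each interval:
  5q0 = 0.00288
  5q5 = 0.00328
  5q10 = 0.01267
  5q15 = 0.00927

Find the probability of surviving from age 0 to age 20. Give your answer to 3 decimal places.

Chaining the interval survival probabilities: (1 − 0.00288) × (1 − 0.00328) × (1 − 0.01267) × (1 − 0.00927).
= 0.99712 × 0.99672 × 0.98733 × 0.99073 = 0.972161.

0.972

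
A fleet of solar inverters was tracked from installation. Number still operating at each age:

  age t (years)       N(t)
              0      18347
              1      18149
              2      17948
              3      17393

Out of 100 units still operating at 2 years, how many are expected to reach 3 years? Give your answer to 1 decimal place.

The relevant probability is 17393/17948 = 0.969077.
Expected number = 100 × 0.969077 = 96.9.

96.9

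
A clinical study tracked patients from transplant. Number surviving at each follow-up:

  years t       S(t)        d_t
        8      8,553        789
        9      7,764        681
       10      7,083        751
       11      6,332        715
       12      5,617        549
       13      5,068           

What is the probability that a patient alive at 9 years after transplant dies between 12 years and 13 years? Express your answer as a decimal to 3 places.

0.071

This is the probability of reaching 12 but not 13, conditional on being alive at 9: (S(12) − S(13)) / S(9).
= (5,617 − 5,068) / 7,764 = 549 / 7,764 = 0.070711.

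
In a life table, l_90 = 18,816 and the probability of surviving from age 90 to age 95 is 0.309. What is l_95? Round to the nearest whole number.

l_95 = l_90 × p = 18,816 × 0.309 = 5814.

5814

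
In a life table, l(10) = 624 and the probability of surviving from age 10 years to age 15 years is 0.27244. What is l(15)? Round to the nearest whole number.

l(15) = l(10) × p = 624 × 0.27244 = 170.

170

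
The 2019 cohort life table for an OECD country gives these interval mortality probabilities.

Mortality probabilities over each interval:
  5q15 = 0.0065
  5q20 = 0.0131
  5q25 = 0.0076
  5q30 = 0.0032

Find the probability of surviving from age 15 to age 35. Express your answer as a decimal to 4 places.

Chaining the interval survival probabilities: (1 − 0.0065) × (1 − 0.0131) × (1 − 0.0076) × (1 − 0.0032).
= 0.9935 × 0.9869 × 0.9924 × 0.9968 = 0.969920.

0.9699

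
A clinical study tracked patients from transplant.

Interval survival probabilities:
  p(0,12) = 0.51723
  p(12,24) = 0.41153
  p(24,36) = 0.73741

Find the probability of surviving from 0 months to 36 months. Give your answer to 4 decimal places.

0.1570

Chaining the interval survival probabilities: 0.51723 × 0.41153 × 0.73741.
= 0.156962.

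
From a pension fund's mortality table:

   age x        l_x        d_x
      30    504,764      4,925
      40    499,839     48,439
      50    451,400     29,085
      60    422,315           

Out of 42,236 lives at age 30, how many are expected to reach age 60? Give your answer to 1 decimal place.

35337.1

The relevant probability is 422,315/504,764 = 0.836658.
Expected number = 42,236 × 0.836658 = 35337.1.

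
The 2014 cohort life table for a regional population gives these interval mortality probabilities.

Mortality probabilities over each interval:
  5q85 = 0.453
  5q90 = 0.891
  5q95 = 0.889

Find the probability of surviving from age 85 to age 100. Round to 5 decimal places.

0.00662

15p85 = (1 − 0.453) × (1 − 0.891) × (1 − 0.889).
= 0.547 × 0.109 × 0.111 = 0.006618.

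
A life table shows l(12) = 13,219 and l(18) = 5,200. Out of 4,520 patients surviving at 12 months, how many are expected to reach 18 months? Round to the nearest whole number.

The relevant probability is 5,200/13,219 = 0.393373.
Expected number = 4,520 × 0.393373 = 1778.

1778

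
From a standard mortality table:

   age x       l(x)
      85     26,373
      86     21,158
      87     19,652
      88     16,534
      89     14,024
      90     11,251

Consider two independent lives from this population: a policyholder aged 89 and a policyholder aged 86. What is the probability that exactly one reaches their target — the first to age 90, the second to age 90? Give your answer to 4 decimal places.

p₁ = l(90)/l(89) = 11,251/14,024 = 0.802268; p₂ = l(90)/l(86) = 11,251/21,158 = 0.531761.
P(exactly one) = p₁(1−p₂) + (1−p₁)p₂ = 0.375653 + 0.105146 = 0.480799.

0.4808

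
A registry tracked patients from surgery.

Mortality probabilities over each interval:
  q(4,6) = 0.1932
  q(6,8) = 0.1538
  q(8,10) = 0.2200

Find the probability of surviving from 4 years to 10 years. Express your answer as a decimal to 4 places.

0.5325

Survival from 4 to 10 is the product of surviving each interval: (1 − 0.1932) × (1 − 0.1538) × (1 − 0.2200).
= 0.8068 × 0.8462 × 0.7800 = 0.532517.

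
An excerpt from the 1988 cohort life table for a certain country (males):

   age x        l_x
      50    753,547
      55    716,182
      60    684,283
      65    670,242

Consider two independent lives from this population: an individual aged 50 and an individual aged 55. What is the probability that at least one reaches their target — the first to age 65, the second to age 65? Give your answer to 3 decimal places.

0.993

p₁ = l_65/l_50 = 670,242/753,547 = 0.889449; p₂ = l_65/l_55 = 670,242/716,182 = 0.935854.
P(at least one) = 1 − (1−p₁)(1−p₂) = 1 − 0.110551 × 0.064146 = 0.992909.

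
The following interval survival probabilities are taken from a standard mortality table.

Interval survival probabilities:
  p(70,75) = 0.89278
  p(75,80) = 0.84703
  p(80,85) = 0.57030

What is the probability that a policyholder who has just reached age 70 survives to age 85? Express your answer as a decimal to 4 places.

The overall survival probability is 0.89278 × 0.84703 × 0.57030.
= 0.431267.

0.4313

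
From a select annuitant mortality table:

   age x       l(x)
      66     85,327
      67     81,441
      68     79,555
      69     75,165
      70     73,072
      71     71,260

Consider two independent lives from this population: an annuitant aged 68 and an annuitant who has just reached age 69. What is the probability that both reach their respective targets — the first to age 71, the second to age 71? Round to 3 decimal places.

p₁ = l(71)/l(68) = 71,260/79,555 = 0.895733; p₂ = l(71)/l(69) = 71,260/75,165 = 0.948048.
P(both) = p₁ × p₂ = 0.895733 × 0.948048 = 0.849198.

0.849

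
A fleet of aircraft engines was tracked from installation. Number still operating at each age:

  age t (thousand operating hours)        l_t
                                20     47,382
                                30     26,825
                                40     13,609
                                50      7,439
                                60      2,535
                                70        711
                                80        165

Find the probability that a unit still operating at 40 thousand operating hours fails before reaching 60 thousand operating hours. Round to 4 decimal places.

0.8137

P(fail before 60 | operational at 40) = 1 − l_60/l_40 = 1 − 2,535/13,609 = (11,074)/13,609 = 0.813726.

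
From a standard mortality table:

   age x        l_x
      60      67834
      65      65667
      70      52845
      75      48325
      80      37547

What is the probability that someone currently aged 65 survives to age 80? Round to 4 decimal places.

0.5718

We want 15p65 = l_80/l_65.
The conditional survival probability is l_80/l_65 = 37547/65667 = 0.571779.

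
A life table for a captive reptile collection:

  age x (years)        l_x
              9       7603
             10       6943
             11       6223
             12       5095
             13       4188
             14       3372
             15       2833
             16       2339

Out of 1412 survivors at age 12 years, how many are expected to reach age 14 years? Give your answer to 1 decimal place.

934.5

The relevant probability is 3372/5095 = 0.661825.
Expected number = 1412 × 0.661825 = 934.5.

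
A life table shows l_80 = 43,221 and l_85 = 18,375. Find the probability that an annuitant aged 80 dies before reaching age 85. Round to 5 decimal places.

0.57486

P(die before 85 | alive at 80) = 1 − l_85/l_80 = 1 − 18,375/43,221 = (24,846)/43,221 = 0.574859.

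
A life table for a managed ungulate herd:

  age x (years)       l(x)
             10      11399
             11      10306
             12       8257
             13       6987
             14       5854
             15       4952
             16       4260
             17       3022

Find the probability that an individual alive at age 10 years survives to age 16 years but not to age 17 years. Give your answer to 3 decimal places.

0.109

This is the probability of reaching 16 but not 17, conditional on being alive at 10: (l(16) − l(17)) / l(10).
= (4260 − 3022) / 11399 = 1238 / 11399 = 0.108606.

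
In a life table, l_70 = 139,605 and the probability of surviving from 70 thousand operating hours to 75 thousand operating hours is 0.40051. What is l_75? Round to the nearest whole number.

55913

l_75 = l_70 × p = 139,605 × 0.40051 = 55913.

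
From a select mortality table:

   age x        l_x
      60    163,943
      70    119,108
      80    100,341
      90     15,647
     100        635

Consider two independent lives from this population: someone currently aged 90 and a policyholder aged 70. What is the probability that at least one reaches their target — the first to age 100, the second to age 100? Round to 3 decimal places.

p₁ = l_100/l_90 = 635/15,647 = 0.040583; p₂ = l_100/l_70 = 635/119,108 = 0.005331.
P(at least one) = 1 − (1−p₁)(1−p₂) = 1 − 0.959417 × 0.994669 = 0.045698.

0.046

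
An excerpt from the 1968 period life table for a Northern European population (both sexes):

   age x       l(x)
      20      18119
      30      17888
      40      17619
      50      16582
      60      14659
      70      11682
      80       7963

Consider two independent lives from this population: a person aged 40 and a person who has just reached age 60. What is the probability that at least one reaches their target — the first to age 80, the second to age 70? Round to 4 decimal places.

p₁ = l(80)/l(40) = 7963/17619 = 0.451955; p₂ = l(70)/l(60) = 11682/14659 = 0.796917.
P(at least one) = 1 − (1−p₁)(1−p₂) = 1 − 0.548045 × 0.203083 = 0.888701.

0.8887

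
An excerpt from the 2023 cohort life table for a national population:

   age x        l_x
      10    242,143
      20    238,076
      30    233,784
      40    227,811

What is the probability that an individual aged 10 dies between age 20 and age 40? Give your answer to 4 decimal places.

0.0424

This is the probability of reaching 20 but not 40, conditional on being alive at 10: (l_20 − l_40) / l_10.
= (238,076 − 227,811) / 242,143 = 10,265 / 242,143 = 0.042392.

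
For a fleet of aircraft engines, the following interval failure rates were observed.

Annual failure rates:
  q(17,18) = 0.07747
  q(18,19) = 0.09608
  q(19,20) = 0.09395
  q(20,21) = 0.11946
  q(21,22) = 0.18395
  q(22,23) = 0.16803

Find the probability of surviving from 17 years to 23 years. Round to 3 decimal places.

Survival from 17 to 23 is the product of surviving each interval: (1 − 0.07747) × (1 − 0.09608) × (1 − 0.09395) × (1 − 0.11946) × (1 − 0.18395) × (1 − 0.16803).
= 0.92253 × 0.90392 × 0.90605 × 0.88054 × 0.81605 × 0.83197 = 0.451686.

0.452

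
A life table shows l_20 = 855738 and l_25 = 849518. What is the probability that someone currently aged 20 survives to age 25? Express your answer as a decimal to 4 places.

0.9927

We want 5p20 = l_25/l_20.
The conditional survival probability is l_25/l_20 = 849518/855738 = 0.992731.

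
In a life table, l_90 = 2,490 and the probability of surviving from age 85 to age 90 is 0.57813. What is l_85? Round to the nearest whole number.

l_85 = l_90 / p = 2,490 / 0.57813 = 4307.

4307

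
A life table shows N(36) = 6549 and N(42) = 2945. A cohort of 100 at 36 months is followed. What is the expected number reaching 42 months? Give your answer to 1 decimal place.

45.0

The relevant probability is 2945/6549 = 0.449687.
Expected number = 100 × 0.449687 = 45.0.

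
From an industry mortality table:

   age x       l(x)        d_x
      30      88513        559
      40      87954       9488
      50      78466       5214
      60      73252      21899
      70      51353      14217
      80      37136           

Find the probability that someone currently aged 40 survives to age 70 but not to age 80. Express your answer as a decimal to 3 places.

0.162

This is the probability of reaching 70 but not 80, conditional on being alive at 40: (l(70) − l(80)) / l(40).
= (51353 − 37136) / 87954 = 14217 / 87954 = 0.161641.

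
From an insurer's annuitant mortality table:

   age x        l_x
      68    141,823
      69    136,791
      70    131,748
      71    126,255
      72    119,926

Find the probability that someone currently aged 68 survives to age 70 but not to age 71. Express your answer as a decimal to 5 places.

0.03873

We want 2|1q68 = (l_70 − l_71)/l_68.
This is the probability of reaching 70 but not 71, conditional on being alive at 68: (l_70 − l_71) / l_68.
= (131,748 − 126,255) / 141,823 = 5,493 / 141,823 = 0.038731.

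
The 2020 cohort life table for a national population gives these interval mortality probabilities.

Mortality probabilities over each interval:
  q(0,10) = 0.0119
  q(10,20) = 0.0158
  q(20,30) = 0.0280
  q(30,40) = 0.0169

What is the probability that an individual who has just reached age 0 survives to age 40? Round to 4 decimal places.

0.9293

Chaining the interval survival probabilities: (1 − 0.0119) × (1 − 0.0158) × (1 − 0.0280) × (1 − 0.0169).
= 0.9881 × 0.9842 × 0.9720 × 0.9831 = 0.929283.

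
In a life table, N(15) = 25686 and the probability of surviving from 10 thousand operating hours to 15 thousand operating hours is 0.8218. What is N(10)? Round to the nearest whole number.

31256

N(10) = N(15) / p = 25686 / 0.8218 = 31256.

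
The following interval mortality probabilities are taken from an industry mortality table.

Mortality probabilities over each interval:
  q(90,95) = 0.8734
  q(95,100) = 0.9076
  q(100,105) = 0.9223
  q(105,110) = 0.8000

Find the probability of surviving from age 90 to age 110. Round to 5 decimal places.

P(survive 90→110) = (1 − 0.8734) × (1 − 0.9076) × (1 − 0.9223) × (1 − 0.8000).
= 0.1266 × 0.0924 × 0.0777 × 0.2000 = 0.000182.

0.00018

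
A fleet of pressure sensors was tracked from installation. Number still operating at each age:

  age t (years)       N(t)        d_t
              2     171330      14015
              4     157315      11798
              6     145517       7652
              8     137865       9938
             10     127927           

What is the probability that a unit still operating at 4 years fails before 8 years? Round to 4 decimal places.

P(fail before 8 | operational at 4) = 1 − N(8)/N(4) = 1 − 137865/157315 = (19450)/157315 = 0.123637.

0.1236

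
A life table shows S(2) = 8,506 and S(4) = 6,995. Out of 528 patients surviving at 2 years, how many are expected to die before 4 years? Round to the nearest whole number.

94

The relevant probability is 1 − 6,995/8,506 = 0.177639.
Expected number = 528 × 0.177639 = 94.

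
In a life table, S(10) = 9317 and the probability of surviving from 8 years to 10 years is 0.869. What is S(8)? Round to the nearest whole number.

S(8) = S(10) / p = 9317 / 0.869 = 10722.

10722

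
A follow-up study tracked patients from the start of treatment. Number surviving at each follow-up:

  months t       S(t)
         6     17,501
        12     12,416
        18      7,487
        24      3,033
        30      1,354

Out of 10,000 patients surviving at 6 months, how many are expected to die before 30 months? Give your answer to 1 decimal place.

The relevant probability is 1 − 1,354/17,501 = 0.922633.
Expected number = 10,000 × 0.922633 = 9226.3.

9226.3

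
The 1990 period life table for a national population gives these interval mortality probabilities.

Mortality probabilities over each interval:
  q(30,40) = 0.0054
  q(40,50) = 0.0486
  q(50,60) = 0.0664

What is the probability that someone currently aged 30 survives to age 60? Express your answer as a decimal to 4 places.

0.8834

Survival from 30 to 60 is the product of surviving each interval: (1 − 0.0054) × (1 − 0.0486) × (1 − 0.0664).
= 0.9946 × 0.9514 × 0.9336 = 0.883431.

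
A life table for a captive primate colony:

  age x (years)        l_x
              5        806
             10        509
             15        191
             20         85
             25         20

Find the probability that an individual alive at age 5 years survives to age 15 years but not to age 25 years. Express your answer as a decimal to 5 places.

0.21216

This is the probability of reaching 15 but not 25, conditional on being alive at 5: (l_15 − l_25) / l_5.
= (191 − 20) / 806 = 171 / 806 = 0.212159.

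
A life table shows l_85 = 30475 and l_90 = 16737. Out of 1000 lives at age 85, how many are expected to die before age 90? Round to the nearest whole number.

451

The relevant probability is 1 − 16737/30475 = 0.450796.
Expected number = 1000 × 0.450796 = 451.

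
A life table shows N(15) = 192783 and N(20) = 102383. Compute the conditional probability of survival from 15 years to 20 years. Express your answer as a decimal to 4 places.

0.5311

The conditional survival probability is N(20)/N(15) = 102383/192783 = 0.531079.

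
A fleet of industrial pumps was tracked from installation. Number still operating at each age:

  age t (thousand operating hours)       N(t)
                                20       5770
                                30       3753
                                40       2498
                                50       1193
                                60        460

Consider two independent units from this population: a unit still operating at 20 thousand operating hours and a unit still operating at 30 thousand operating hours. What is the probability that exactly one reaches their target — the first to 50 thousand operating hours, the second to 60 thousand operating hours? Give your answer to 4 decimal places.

p₁ = N(50)/N(20) = 1193/5770 = 0.206759; p₂ = N(60)/N(30) = 460/3753 = 0.122569.
P(exactly one) = p₁(1−p₂) + (1−p₁)p₂ = 0.181417 + 0.097227 = 0.278644.

0.2786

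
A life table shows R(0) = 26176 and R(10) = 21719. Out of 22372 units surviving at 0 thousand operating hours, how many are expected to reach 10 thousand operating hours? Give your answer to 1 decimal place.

The relevant probability is 21719/26176 = 0.829730.
Expected number = 22372 × 0.829730 = 18562.7.

18562.7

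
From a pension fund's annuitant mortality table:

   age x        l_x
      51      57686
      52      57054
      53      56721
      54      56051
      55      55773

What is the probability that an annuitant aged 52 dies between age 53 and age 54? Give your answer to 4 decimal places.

0.0117

We want 1|1q52 = (l_53 − l_54)/l_52.
This is the probability of reaching 53 but not 54, conditional on being alive at 52: (l_53 − l_54) / l_52.
= (56721 − 56051) / 57054 = 670 / 57054 = 0.011743.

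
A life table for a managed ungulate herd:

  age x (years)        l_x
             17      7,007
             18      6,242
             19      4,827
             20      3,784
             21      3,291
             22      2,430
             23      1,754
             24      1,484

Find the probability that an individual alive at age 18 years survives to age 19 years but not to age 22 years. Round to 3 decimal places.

0.384

This is the probability of reaching 19 but not 22, conditional on being alive at 18: (l_19 − l_22) / l_18.
= (4,827 − 2,430) / 6,242 = 2,397 / 6,242 = 0.384012.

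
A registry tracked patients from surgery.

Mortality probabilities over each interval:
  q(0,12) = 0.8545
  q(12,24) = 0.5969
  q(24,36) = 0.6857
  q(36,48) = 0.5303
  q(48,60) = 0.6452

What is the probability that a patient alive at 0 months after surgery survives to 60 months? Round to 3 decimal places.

0.003

P(survive 0→60) = (1 − 0.8545) × (1 − 0.5969) × (1 − 0.6857) × (1 − 0.5303) × (1 − 0.6452).
= 0.1455 × 0.4031 × 0.3143 × 0.4697 × 0.3548 = 0.003072.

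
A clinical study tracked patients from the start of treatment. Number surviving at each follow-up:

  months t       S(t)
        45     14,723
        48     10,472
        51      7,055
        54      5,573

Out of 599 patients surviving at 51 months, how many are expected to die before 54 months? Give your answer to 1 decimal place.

The relevant probability is 1 − 5,573/7,055 = 0.210064.
Expected number = 599 × 0.210064 = 125.8.

125.8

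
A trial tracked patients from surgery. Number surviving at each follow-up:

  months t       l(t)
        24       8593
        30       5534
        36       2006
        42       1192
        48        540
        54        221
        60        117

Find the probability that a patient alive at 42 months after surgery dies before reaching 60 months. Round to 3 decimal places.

P(die before 60 | alive at 42) = 1 − l(60)/l(42) = 1 − 117/1192 = (1075)/1192 = 0.901846.

0.902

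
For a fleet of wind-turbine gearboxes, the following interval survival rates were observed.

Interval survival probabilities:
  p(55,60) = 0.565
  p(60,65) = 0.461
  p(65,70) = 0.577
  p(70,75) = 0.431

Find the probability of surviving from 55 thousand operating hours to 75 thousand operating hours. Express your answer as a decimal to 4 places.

0.0648

Chaining the interval survival probabilities: 0.565 × 0.461 × 0.577 × 0.431.
= 0.064774.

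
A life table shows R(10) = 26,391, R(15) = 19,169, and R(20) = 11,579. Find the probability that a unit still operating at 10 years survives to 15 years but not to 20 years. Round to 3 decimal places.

0.288

This is the probability of reaching 15 but not 20, conditional on being operational at 10: (R(15) − R(20)) / R(10).
= (19,169 − 11,579) / 26,391 = 7,590 / 26,391 = 0.287598.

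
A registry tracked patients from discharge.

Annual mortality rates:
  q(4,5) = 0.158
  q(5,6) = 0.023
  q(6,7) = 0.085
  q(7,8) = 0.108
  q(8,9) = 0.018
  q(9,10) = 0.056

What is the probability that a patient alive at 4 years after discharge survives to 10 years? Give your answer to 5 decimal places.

The overall survival probability is (1 − 0.158) × (1 − 0.023) × (1 − 0.085) × (1 − 0.108) × (1 − 0.018) × (1 − 0.056).
= 0.842 × 0.977 × 0.915 × 0.892 × 0.982 × 0.944 = 0.622409.

0.62241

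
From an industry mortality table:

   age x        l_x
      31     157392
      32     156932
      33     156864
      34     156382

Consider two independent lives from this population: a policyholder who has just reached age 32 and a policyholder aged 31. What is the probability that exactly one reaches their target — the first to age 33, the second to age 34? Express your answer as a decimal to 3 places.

p₁ = l_33/l_32 = 156864/156932 = 0.999567; p₂ = l_34/l_31 = 156382/157392 = 0.993583.
P(exactly one) = p₁(1−p₂) + (1−p₁)p₂ = 0.006414 + 0.000430 = 0.006844.

0.007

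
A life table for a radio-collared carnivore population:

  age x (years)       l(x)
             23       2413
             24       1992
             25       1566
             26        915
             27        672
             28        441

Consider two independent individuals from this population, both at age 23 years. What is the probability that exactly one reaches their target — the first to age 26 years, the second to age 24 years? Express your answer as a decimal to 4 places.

p₁ = l(26)/l(23) = 915/2413 = 0.379196; p₂ = l(24)/l(23) = 1992/2413 = 0.825528.
P(exactly one) = p₁(1−p₂) + (1−p₁)p₂ = 0.066159 + 0.512491 = 0.578650.

0.5787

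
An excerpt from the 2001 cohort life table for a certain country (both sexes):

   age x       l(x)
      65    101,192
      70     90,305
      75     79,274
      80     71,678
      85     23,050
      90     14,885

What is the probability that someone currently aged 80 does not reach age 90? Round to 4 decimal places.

P(die before 90 | alive at 80) = 1 − l(90)/l(80) = 1 − 14,885/71,678 = (56,793)/71,678 = 0.792335.

0.7923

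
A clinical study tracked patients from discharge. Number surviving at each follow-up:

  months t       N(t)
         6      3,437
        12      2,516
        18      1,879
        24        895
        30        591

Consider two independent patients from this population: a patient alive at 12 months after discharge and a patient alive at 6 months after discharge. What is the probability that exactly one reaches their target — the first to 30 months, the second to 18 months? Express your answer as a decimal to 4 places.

0.5248

p₁ = N(30)/N(12) = 591/2,516 = 0.234897; p₂ = N(18)/N(6) = 1,879/3,437 = 0.546698.
P(exactly one) = p₁(1−p₂) + (1−p₁)p₂ = 0.106479 + 0.418280 = 0.524760.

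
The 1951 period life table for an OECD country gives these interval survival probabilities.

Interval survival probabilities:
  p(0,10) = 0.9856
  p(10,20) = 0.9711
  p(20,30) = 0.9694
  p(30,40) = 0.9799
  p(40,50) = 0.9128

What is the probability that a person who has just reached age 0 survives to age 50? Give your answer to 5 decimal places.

The overall survival probability is 0.9856 × 0.9711 × 0.9694 × 0.9799 × 0.9128.
= 0.829899.

0.82990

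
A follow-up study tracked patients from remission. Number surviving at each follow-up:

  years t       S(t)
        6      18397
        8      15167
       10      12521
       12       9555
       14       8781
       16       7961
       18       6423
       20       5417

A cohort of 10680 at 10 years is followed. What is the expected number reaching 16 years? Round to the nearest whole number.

6790

The relevant probability is 7961/12521 = 0.635812.
Expected number = 10680 × 0.635812 = 6790.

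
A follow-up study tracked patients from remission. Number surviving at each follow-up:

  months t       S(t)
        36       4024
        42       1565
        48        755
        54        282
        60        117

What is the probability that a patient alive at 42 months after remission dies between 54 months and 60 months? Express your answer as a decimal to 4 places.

0.1054

This is the probability of reaching 54 but not 60, conditional on being alive at 42: (S(54) − S(60)) / S(42).
= (282 − 117) / 1565 = 165 / 1565 = 0.105431.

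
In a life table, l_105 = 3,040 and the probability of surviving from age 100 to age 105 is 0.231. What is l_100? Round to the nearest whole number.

13160

l_100 = l_105 / p = 3,040 / 0.231 = 13160.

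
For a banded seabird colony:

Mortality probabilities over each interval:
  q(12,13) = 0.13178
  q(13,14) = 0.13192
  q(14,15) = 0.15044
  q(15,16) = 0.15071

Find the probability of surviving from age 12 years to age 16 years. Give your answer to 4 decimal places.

0.5438

Survival from 12 to 16 is the product of surviving each interval: (1 − 0.13178) × (1 − 0.13192) × (1 − 0.15044) × (1 − 0.15071).
= 0.86822 × 0.86808 × 0.84956 × 0.84929 = 0.543801.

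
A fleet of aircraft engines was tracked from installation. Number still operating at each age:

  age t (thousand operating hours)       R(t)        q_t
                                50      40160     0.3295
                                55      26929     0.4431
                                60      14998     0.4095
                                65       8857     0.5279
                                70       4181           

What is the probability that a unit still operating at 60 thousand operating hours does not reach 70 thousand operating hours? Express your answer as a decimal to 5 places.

0.72123

P(fail before 70 | operational at 60) = 1 − R(70)/R(60) = 1 − 4181/14998 = (10817)/14998 = 0.721229.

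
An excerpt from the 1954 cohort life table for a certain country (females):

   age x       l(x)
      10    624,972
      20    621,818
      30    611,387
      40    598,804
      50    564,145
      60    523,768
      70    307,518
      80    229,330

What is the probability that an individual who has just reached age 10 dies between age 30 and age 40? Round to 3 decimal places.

0.020

This is the probability of reaching 30 but not 40, conditional on being alive at 10: (l(30) − l(40)) / l(10).
= (611,387 − 598,804) / 624,972 = 12,583 / 624,972 = 0.020134.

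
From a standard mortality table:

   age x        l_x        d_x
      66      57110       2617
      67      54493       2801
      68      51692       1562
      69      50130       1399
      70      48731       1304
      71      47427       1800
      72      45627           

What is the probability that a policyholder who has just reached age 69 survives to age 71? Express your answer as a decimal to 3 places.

We want 2p69 = l_71/l_69.
The conditional survival probability is l_71/l_69 = 47427/50130 = 0.946080.

0.946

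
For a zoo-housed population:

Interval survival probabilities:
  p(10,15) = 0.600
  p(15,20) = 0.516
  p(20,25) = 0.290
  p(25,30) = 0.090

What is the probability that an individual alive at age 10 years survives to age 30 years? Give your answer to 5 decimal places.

Survival from 10 to 30 is the product of surviving each interval: 0.600 × 0.516 × 0.290 × 0.090.
= 0.008081.

0.00808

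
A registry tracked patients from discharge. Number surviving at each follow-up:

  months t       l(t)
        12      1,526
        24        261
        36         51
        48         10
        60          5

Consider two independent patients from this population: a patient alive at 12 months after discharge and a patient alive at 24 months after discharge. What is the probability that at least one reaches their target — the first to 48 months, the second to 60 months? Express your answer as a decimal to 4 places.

0.0256

p₁ = l(48)/l(12) = 10/1,526 = 0.006553; p₂ = l(60)/l(24) = 5/261 = 0.019157.
P(at least one) = 1 − (1−p₁)(1−p₂) = 1 − 0.993447 × 0.980843 = 0.025584.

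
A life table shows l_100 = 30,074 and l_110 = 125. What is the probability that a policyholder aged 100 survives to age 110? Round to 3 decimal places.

The conditional survival probability is l_110/l_100 = 125/30,074 = 0.004156.

0.004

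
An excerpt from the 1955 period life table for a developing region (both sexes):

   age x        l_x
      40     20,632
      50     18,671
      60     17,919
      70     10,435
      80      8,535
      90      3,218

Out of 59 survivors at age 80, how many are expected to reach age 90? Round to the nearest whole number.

The relevant probability is 3,218/8,535 = 0.377036.
Expected number = 59 × 0.377036 = 22.

22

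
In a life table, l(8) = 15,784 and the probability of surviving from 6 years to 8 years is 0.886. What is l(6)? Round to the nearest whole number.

l(6) = l(8) / p = 15,784 / 0.886 = 17815.

17815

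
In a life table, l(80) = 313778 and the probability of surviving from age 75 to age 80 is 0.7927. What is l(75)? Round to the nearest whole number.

l(75) = l(80) / p = 313778 / 0.7927 = 395834.

395834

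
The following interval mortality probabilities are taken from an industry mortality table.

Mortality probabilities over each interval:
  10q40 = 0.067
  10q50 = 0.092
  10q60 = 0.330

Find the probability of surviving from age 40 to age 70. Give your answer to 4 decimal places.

The overall survival probability is (1 − 0.067) × (1 − 0.092) × (1 − 0.330).
= 0.933 × 0.908 × 0.670 = 0.567600.

0.5676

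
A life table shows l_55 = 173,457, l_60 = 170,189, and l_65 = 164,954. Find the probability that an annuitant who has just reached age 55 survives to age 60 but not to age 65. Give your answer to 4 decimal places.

We want 5|5q55 = (l_60 − l_65)/l_55.
This is the probability of reaching 60 but not 65, conditional on being alive at 55: (l_60 − l_65) / l_55.
= (170,189 − 164,954) / 173,457 = 5,235 / 173,457 = 0.030180.

0.0302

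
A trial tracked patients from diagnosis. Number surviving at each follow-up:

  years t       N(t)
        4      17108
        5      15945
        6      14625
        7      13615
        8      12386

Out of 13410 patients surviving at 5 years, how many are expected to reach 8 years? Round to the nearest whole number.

10417

The relevant probability is 12386/15945 = 0.776795.
Expected number = 13410 × 0.776795 = 10417.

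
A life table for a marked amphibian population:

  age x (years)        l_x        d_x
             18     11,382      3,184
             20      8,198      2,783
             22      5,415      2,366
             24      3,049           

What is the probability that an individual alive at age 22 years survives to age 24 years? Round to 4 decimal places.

0.5631

The conditional survival probability is l_24/l_22 = 3,049/5,415 = 0.563066.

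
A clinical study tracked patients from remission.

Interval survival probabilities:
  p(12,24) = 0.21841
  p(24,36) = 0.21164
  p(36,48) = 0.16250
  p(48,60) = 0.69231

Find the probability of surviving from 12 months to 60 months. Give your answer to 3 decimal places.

0.005

Survival from 12 to 60 is the product of surviving each interval: 0.21841 × 0.21164 × 0.16250 × 0.69231.
= 0.005200.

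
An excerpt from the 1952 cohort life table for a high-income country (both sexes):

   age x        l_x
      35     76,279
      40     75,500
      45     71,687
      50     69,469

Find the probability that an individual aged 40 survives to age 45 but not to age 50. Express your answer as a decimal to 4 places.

0.0294

This is the probability of reaching 45 but not 50, conditional on being alive at 40: (l_45 − l_50) / l_40.
= (71,687 − 69,469) / 75,500 = 2,218 / 75,500 = 0.029377.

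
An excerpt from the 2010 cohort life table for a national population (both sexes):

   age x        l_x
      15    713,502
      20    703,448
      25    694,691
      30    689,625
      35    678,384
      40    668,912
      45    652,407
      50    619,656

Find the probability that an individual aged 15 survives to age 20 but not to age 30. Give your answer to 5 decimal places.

We want 5|10q15 = (l_20 − l_30)/l_15.
This is the probability of reaching 20 but not 30, conditional on being alive at 15: (l_20 − l_30) / l_15.
= (703,448 − 689,625) / 713,502 = 13,823 / 713,502 = 0.019373.

0.01937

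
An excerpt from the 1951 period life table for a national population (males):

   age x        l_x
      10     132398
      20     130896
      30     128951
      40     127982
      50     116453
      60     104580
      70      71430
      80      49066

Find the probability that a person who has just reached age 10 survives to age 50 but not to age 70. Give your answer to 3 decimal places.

0.340

We want 40|20q10 = (l_50 − l_70)/l_10.
This is the probability of reaching 50 but not 70, conditional on being alive at 10: (l_50 − l_70) / l_10.
= (116453 − 71430) / 132398 = 45023 / 132398 = 0.340058.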